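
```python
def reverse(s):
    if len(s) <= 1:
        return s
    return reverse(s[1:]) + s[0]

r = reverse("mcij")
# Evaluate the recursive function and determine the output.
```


reverse("mcij")
= reverse("cij") + "m"
= reverse("ij") + "c" + "m"
= reverse("j") + "i" + "c" + "m"
= "j" + "i" + "c" + "m"
= "jicm"


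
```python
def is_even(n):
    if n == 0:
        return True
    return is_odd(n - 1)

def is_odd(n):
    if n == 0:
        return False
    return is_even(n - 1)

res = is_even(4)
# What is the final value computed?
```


is_even(4)
= is_odd(3)
= is_even(2)
= is_odd(1)
= is_even(0)
n == 0: return True
= True


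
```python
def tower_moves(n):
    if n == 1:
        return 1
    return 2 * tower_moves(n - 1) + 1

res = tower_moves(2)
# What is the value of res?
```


tower_moves(2)
= 2 * tower_moves(1) + 1
Now compute bottom-up:
tower_moves(1) = 1
tower_moves(2) = 2 * 1 + 1 = 3
= 3


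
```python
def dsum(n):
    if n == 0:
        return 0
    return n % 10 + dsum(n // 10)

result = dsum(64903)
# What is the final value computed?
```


dsum(64903)
= 3 + dsum(6490)
= 3 + 0 + dsum(649)
= 3 + 0 + 9 + dsum(64)
= 3 + 0 + 9 + 4 + dsum(6)
= 3 + 0 + 9 + 4 + 6 + dsum(0)
= 3 + 0 + 9 + 4 + 6 + 0
= 22


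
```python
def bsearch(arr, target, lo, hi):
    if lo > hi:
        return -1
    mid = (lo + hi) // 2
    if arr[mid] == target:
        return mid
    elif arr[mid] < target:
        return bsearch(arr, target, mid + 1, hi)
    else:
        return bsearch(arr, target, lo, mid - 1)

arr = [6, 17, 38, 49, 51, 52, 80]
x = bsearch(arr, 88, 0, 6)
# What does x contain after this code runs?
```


bsearch(arr, 88, 0, 6)
lo=0, hi=6, mid=3, arr[mid]=49
49 < 88, search right half
lo=4, hi=6, mid=5, arr[mid]=52
52 < 88, search right half
lo=6, hi=6, mid=6, arr[mid]=80
80 < 88, search right half
lo > hi, target not found, return -1
= -1


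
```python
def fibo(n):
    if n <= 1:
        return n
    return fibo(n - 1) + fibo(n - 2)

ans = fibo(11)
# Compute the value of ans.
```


fibo(11)
= fibo(10) + fibo(9)
= (fibo(9) + fibo(8)) + fibo(9)
Computing bottom-up: fibo(0)=0, fibo(1)=1, fibo(2)=1, fibo(3)=2, fibo(4)=3, fibo(5)=5, fibo(6)=8, fibo(7)=13, fibo(8)=21, fibo(9)=34, fibo(10)=55, fibo(11)=89
= 89


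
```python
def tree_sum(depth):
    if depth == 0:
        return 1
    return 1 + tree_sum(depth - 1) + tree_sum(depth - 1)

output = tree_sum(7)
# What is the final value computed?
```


tree_sum(7)
= 1 + tree_sum(6) + tree_sum(6)
= 1 + 2 * tree_sum(6)
tree_sum(k) = 2^(k+1) - 1
tree_sum(0) = 1
tree_sum(1) = 3
tree_sum(2) = 7
tree_sum(3) = 15
tree_sum(4) = 31
tree_sum(7) = 2^8 - 1 = 255


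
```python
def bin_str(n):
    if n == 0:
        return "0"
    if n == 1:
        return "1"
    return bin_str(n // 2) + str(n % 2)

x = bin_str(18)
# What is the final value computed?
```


bin_str(18)
= bin_str(9) + "0"
= bin_str(4) + "1" + "0"
= bin_str(2) + "0" + "1" + "0"
= bin_str(1) + "0" + "0" + "1" + "0"
= "1" + "0" + "0" + "1" + "0"
= "10010"


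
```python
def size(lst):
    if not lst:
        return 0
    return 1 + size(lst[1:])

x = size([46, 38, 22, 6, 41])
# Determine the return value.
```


size([46, 38, 22, 6, 41])
= 1 + size([38, 22, 6, 41])
= 1 + 1 + size([22, 6, 41])
= 1 + 1 + 1 + size([6, 41])
= 1 + 1 + 1 + 1 + size([41])
= 1 + 1 + 1 + 1 + 1 + size([])
= 1 + 1 + 1 + 1 + 1 + 0
= 5


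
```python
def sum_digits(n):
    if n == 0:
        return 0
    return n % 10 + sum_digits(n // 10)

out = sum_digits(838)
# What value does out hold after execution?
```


sum_digits(838)
= 8 + sum_digits(83)
= 8 + 3 + sum_digits(8)
= 8 + 3 + 8 + sum_digits(0)
= 8 + 3 + 8 + 0
= 19


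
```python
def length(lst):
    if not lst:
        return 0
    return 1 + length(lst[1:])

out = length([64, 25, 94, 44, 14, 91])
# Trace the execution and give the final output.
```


length([64, 25, 94, 44, 14, 91])
= 1 + length([25, 94, 44, 14, 91])
= 1 + 1 + length([94, 44, 14, 91])
= 1 + 1 + 1 + length([44, 14, 91])
= 1 + 1 + 1 + 1 + length([14, 91])
= 1 + 1 + 1 + 1 + 1 + length([91])
= 1 + 1 + 1 + 1 + 1 + 1 + length([])
= 1 + 1 + 1 + 1 + 1 + 1 + 0
= 6


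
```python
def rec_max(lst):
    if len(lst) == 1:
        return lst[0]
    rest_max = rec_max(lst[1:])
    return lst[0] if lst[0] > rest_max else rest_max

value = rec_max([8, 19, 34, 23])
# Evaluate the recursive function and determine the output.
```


rec_max([8, 19, 34, 23])
= compare 8 with rec_max([19, 34, 23])
= compare 19 with rec_max([34, 23])
= compare 34 with rec_max([23])
Base: rec_max([23]) = 23
compare 34 with 23: max = 34
compare 19 with 34: max = 34
compare 8 with 34: max = 34
= 34


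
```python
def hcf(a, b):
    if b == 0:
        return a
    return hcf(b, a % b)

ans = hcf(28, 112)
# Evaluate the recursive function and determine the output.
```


hcf(28, 112)
= hcf(112, 28 % 112) = hcf(112, 28)
= hcf(28, 112 % 28) = hcf(28, 0)
b == 0, return a = 28


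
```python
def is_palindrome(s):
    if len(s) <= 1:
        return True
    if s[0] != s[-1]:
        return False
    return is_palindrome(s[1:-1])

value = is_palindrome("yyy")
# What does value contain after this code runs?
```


is_palindrome("yyy")
"yyy": s[0]='y' == s[-1]='y' -> is_palindrome("y")
"y": len <= 1 -> True
= True


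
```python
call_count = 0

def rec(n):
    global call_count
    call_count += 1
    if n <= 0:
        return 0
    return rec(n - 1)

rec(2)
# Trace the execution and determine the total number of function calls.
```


rec(2) calls rec(1) calls ... calls rec(0)
Total calls: 2 + 1 (for base case) = 3


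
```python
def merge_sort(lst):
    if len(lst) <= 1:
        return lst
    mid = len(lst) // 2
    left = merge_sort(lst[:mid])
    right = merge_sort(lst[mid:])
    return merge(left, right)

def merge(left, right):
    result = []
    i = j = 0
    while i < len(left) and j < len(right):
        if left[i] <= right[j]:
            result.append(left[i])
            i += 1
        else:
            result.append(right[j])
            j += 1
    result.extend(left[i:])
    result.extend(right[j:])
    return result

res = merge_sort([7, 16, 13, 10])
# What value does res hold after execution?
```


merge_sort([7, 16, 13, 10])
Split into [7, 16] and [13, 10]
Left sorted: [7, 16]
Right sorted: [10, 13]
Merge [7, 16] and [10, 13]
= [7, 10, 13, 16]


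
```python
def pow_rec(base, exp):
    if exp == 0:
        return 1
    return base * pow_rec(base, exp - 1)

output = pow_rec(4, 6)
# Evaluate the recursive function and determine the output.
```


pow_rec(4, 6)
= 4 * pow_rec(4, 5)
= 4 * 4 * pow_rec(4, 4)
= 4 * 4 * 4 * pow_rec(4, 3)
= 4 * 4 * 4 * 4 * pow_rec(4, 2)
= 4 * 4 * 4 * 4 * 4 * pow_rec(4, 1)
= 4 * 4 * 4 * 4 * 4 * 4 * pow_rec(4, 0)
= 4 * 4 * 4 * 4 * 4 * 4 * 1
= 4096


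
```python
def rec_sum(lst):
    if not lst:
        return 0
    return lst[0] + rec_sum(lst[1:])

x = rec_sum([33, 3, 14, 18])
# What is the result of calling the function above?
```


rec_sum([33, 3, 14, 18])
= 33 + rec_sum([3, 14, 18])
= 33 + 3 + rec_sum([14, 18])
= 33 + 3 + 14 + rec_sum([18])
= 33 + 3 + 14 + 18 + rec_sum([])
= 33 + 3 + 14 + 18 + 0
= 68


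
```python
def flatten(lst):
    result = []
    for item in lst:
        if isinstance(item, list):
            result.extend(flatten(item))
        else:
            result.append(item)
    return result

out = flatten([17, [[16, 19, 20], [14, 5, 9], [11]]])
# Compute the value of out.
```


flatten([17, [[16, 19, 20], [14, 5, 9], [11]]])
Processing each element:
  17 is not a list -> append 17
  [[16, 19, 20], [14, 5, 9], [11]] is a list -> flatten recursively -> [16, 19, 20, 14, 5, 9, 11]
= [17, 16, 19, 20, 14, 5, 9, 11]


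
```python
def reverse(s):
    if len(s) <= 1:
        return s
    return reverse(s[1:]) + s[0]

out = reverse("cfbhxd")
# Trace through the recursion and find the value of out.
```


reverse("cfbhxd")
= reverse("fbhxd") + "c"
= reverse("bhxd") + "f" + "c"
= reverse("hxd") + "b" + "f" + "c"
= reverse("xd") + "h" + "b" + "f" + "c"
= reverse("d") + "x" + "h" + "b" + "f" + "c"
= "d" + "x" + "h" + "b" + "f" + "c"
= "dxhbfc"


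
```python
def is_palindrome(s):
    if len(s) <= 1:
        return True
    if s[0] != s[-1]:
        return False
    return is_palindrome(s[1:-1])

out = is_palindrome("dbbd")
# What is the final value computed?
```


is_palindrome("dbbd")
"dbbd": s[0]='d' == s[-1]='d' -> is_palindrome("bb")
"bb": s[0]='b' == s[-1]='b' -> is_palindrome("")
"": len <= 1 -> True
= True


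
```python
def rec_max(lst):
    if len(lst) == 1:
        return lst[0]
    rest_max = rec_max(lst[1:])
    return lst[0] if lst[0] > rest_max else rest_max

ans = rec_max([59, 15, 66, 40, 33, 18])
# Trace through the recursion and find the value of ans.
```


rec_max([59, 15, 66, 40, 33, 18])
= compare 59 with rec_max([15, 66, 40, 33, 18])
= compare 15 with rec_max([66, 40, 33, 18])
= compare 66 with rec_max([40, 33, 18])
= compare 40 with rec_max([33, 18])
= compare 33 with rec_max([18])
Base: rec_max([18]) = 18
compare 33 with 18: max = 33
compare 40 with 33: max = 40
compare 66 with 40: max = 66
compare 15 with 66: max = 66
compare 59 with 66: max = 66
= 66


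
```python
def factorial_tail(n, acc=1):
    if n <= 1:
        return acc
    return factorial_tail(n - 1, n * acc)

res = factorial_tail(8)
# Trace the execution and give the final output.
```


factorial_tail(8, 1)
= factorial_tail(7, 8 * 1) = factorial_tail(7, 8)
= factorial_tail(6, 7 * 8) = factorial_tail(6, 56)
= factorial_tail(5, 6 * 56) = factorial_tail(5, 336)
= factorial_tail(4, 5 * 336) = factorial_tail(4, 1680)
= factorial_tail(3, 4 * 1680) = factorial_tail(3, 6720)
= factorial_tail(2, 3 * 6720) = factorial_tail(2, 20160)
= factorial_tail(1, 2 * 20160) = factorial_tail(1, 40320)
n <= 1, return acc = 40320


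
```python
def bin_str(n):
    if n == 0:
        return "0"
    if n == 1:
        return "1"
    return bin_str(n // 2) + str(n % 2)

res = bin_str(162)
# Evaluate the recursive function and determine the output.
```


bin_str(162)
= bin_str(81) + "0"
= bin_str(40) + "1" + "0"
= bin_str(20) + "0" + "1" + "0"
= bin_str(10) + "0" + "0" + "1" + "0"
= bin_str(5) + "0" + "0" + "0" + "1" + "0"
= bin_str(2) + "1" + "0" + "0" + "0" + "1" + "0"
= bin_str(1) + "0" + "1" + "0" + "0" + "0" + "1" + "0"
= "1" + "0" + "1" + "0" + "0" + "0" + "1" + "0"
= "10100010"


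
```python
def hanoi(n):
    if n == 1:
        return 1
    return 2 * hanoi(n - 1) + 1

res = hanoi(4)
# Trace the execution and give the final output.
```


hanoi(4)
= 2 * hanoi(3) + 1
= 2 * (2 * hanoi(2) + 1) + 1
= 2 * (2 * (2 * hanoi(1) + 1) + 1) + 1
Now compute bottom-up:
hanoi(1) = 1
hanoi(2) = 2 * 1 + 1 = 3
hanoi(3) = 2 * 3 + 1 = 7
hanoi(4) = 2 * 7 + 1 = 15
= 15


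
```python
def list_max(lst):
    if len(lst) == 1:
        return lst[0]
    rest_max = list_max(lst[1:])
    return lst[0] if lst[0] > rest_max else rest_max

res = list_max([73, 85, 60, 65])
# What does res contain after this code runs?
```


list_max([73, 85, 60, 65])
= compare 73 with list_max([85, 60, 65])
= compare 85 with list_max([60, 65])
= compare 60 with list_max([65])
Base: list_max([65]) = 65
compare 60 with 65: max = 65
compare 85 with 65: max = 85
compare 73 with 85: max = 85
= 85


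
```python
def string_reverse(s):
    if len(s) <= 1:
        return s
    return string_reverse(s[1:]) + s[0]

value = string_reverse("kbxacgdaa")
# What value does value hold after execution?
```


string_reverse("kbxacgdaa")
= string_reverse("bxacgdaa") + "k"
= string_reverse("xacgdaa") + "b" + "k"
= string_reverse("acgdaa") + "x" + "b" + "k"
= string_reverse("cgdaa") + "a" + "x" + "b" + "k"
= string_reverse("gdaa") + "c" + "a" + "x" + "b" + "k"
= string_reverse("daa") + "g" + "c" + "a" + "x" + "b" + "k"
= string_reverse("aa") + "d" + "g" + "c" + "a" + "x" + "b" + "k"
= string_reverse("a") + "a" + "d" + "g" + "c" + "a" + "x" + "b" + "k"
= "a" + "a" + "d" + "g" + "c" + "a" + "x" + "b" + "k"
= "aadgcaxbk"


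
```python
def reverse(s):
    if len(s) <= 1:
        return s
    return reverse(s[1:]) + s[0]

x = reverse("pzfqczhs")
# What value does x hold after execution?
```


reverse("pzfqczhs")
= reverse("zfqczhs") + "p"
= reverse("fqczhs") + "z" + "p"
= reverse("qczhs") + "f" + "z" + "p"
= reverse("czhs") + "q" + "f" + "z" + "p"
= reverse("zhs") + "c" + "q" + "f" + "z" + "p"
= reverse("hs") + "z" + "c" + "q" + "f" + "z" + "p"
= reverse("s") + "h" + "z" + "c" + "q" + "f" + "z" + "p"
= "s" + "h" + "z" + "c" + "q" + "f" + "z" + "p"
= "shzcqfzp"


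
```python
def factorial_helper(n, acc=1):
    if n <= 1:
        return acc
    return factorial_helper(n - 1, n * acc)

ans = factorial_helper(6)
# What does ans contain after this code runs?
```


factorial_helper(6, 1)
= factorial_helper(5, 6 * 1) = factorial_helper(5, 6)
= factorial_helper(4, 5 * 6) = factorial_helper(4, 30)
= factorial_helper(3, 4 * 30) = factorial_helper(3, 120)
= factorial_helper(2, 3 * 120) = factorial_helper(2, 360)
= factorial_helper(1, 2 * 360) = factorial_helper(1, 720)
n <= 1, return acc = 720


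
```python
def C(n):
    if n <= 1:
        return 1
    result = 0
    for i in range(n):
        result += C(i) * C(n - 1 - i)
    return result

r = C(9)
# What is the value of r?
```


C(9)
= sum of C(i) * C(9-1-i) for i in 0..8
First compute sub-values bottom-up:
  C(0) = 1, C(1) = 1
  C(2) = 1*1 + 1*1 = 2
  C(3) = 1*2 + 1*1 + 2*1 = 5
  C(4) = 1*5 + 1*2 + 2*1 + 5*1 = 14
  C(5) = 1*14 + 1*5 + 2*2 + 5*1 + 14*1 = 42
  C(6) = 1*42 + 1*14 + 2*5 + 5*2 + 14*1 + 42*1 = 132
  C(7) = 1*132 + 1*42 + 2*14 + 5*5 + 14*2 + 42*1 + 132*1 = 429
  C(8) = 1*429 + 1*132 + 2*42 + 5*14 + 14*5 + 42*2 + 132*1 + 429*1 = 1430
Now C(9):
  C(0)*C(8) = 1*1430 = 1430
  C(1)*C(7) = 1*429 = 429
  C(2)*C(6) = 2*132 = 264
  C(3)*C(5) = 5*42 = 210
  C(4)*C(4) = 14*14 = 196
  C(5)*C(3) = 42*5 = 210
  C(6)*C(2) = 132*2 = 264
  C(7)*C(1) = 429*1 = 429
  C(8)*C(0) = 1430*1 = 1430
= 1430 + 429 + 264 + 210 + 196 + 210 + 264 + 429 + 1430
= 4862


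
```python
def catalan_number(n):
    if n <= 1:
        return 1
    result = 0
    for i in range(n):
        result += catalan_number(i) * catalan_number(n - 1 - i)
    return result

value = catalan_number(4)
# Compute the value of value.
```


catalan_number(4)
= sum of catalan_number(i) * catalan_number(4-1-i) for i in 0..3
First compute sub-values bottom-up:
  catalan_number(0) = 1, catalan_number(1) = 1
  catalan_number(2) = 1*1 + 1*1 = 2
  catalan_number(3) = 1*2 + 1*1 + 2*1 = 5
Now catalan_number(4):
  catalan_number(0)*catalan_number(3) = 1*5 = 5
  catalan_number(1)*catalan_number(2) = 1*2 = 2
  catalan_number(2)*catalan_number(1) = 2*1 = 2
  catalan_number(3)*catalan_number(0) = 5*1 = 5
= 5 + 2 + 2 + 5
= 14


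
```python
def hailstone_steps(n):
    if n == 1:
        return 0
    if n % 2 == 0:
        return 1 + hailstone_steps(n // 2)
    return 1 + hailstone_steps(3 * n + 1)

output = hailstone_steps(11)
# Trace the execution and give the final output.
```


hailstone_steps(11)
11 is odd -> 3*11+1 = 34 -> hailstone_steps(34)
34 is even -> hailstone_steps(17)
17 is odd -> 3*17+1 = 52 -> hailstone_steps(52)
52 is even -> hailstone_steps(26)
26 is even -> hailstone_steps(13)
13 is odd -> 3*13+1 = 40 -> hailstone_steps(40)
40 is even -> hailstone_steps(20)
20 is even -> hailstone_steps(10)
10 is even -> hailstone_steps(5)
5 is odd -> 3*5+1 = 16 -> hailstone_steps(16)
16 is even -> hailstone_steps(8)
8 is even -> hailstone_steps(4)
4 is even -> hailstone_steps(2)
2 is even -> hailstone_steps(1)
Reached 1 after 14 steps
= 14


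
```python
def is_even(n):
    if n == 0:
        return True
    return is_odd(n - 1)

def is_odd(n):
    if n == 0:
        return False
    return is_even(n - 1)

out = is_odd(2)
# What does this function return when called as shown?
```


is_odd(2)
= is_even(1)
= is_odd(0)
n == 0: return False
= False


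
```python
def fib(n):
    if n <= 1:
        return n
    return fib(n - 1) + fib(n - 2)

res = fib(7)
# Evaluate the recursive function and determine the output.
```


fib(7)
= fib(6) + fib(5)
= (fib(5) + fib(4)) + fib(5)
Computing bottom-up: fib(0)=0, fib(1)=1, fib(2)=1, fib(3)=2, fib(4)=3, fib(5)=5, fib(6)=8, fib(7)=13
= 13


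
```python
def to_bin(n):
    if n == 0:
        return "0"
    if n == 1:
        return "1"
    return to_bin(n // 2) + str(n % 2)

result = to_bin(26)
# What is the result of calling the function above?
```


to_bin(26)
= to_bin(13) + "0"
= to_bin(6) + "1" + "0"
= to_bin(3) + "0" + "1" + "0"
= to_bin(1) + "1" + "0" + "1" + "0"
= "1" + "1" + "0" + "1" + "0"
= "11010"


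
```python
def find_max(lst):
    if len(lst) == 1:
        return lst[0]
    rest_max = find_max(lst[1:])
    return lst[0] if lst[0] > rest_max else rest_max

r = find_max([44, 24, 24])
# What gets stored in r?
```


find_max([44, 24, 24])
= compare 44 with find_max([24, 24])
= compare 24 with find_max([24])
Base: find_max([24]) = 24
compare 24 with 24: max = 24
compare 44 with 24: max = 44
= 44


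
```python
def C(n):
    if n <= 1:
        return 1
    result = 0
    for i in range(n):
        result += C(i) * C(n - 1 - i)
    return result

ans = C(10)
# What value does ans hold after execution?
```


C(10)
= sum of C(i) * C(10-1-i) for i in 0..9
First compute sub-values bottom-up:
  C(0) = 1, C(1) = 1
  C(2) = 1*1 + 1*1 = 2
  C(3) = 1*2 + 1*1 + 2*1 = 5
  C(4) = 1*5 + 1*2 + 2*1 + 5*1 = 14
  C(5) = 1*14 + 1*5 + 2*2 + 5*1 + 14*1 = 42
  C(6) = 1*42 + 1*14 + 2*5 + 5*2 + 14*1 + 42*1 = 132
  C(7) = 1*132 + 1*42 + 2*14 + 5*5 + 14*2 + 42*1 + 132*1 = 429
  C(8) = 1*429 + 1*132 + 2*42 + 5*14 + 14*5 + 42*2 + 132*1 + 429*1 = 1430
  C(9) = 1*1430 + 1*429 + 2*132 + 5*42 + 14*14 + 42*5 + 132*2 + 429*1 + 1430*1 = 4862
Now C(10):
  C(0)*C(9) = 1*4862 = 4862
  C(1)*C(8) = 1*1430 = 1430
  C(2)*C(7) = 2*429 = 858
  C(3)*C(6) = 5*132 = 660
  C(4)*C(5) = 14*42 = 588
  C(5)*C(4) = 42*14 = 588
  C(6)*C(3) = 132*5 = 660
  C(7)*C(2) = 429*2 = 858
  C(8)*C(1) = 1430*1 = 1430
  C(9)*C(0) = 4862*1 = 4862
= 4862 + 1430 + 858 + 660 + 588 + 588 + 660 + 858 + 1430 + 4862
= 16796


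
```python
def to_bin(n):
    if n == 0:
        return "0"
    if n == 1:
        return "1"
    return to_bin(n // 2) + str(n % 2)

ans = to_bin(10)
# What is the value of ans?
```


to_bin(10)
= to_bin(5) + "0"
= to_bin(2) + "1" + "0"
= to_bin(1) + "0" + "1" + "0"
= "1" + "0" + "1" + "0"
= "1010"


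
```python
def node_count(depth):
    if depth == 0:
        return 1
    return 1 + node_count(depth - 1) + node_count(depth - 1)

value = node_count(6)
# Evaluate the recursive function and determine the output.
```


node_count(6)
= 1 + node_count(5) + node_count(5)
= 1 + 2 * node_count(5)
node_count(k) = 2^(k+1) - 1
node_count(0) = 1
node_count(1) = 3
node_count(2) = 7
node_count(3) = 15
node_count(4) = 31
node_count(6) = 2^7 - 1 = 127


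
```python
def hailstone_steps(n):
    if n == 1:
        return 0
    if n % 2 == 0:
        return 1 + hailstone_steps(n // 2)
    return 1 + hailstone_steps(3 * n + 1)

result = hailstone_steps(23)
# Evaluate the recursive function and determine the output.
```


hailstone_steps(23)
23 is odd -> 3*23+1 = 70 -> hailstone_steps(70)
70 is even -> hailstone_steps(35)
35 is odd -> 3*35+1 = 106 -> hailstone_steps(106)
106 is even -> hailstone_steps(53)
53 is odd -> 3*53+1 = 160 -> hailstone_steps(160)
160 is even -> hailstone_steps(80)
80 is even -> hailstone_steps(40)
40 is even -> hailstone_steps(20)
20 is even -> hailstone_steps(10)
10 is even -> hailstone_steps(5)
5 is odd -> 3*5+1 = 16 -> hailstone_steps(16)
16 is even -> hailstone_steps(8)
8 is even -> hailstone_steps(4)
4 is even -> hailstone_steps(2)
2 is even -> hailstone_steps(1)
Reached 1 after 15 steps
= 15


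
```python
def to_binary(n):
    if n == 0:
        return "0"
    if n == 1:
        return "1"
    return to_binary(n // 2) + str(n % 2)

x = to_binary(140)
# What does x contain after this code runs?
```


to_binary(140)
= to_binary(70) + "0"
= to_binary(35) + "0" + "0"
= to_binary(17) + "1" + "0" + "0"
= to_binary(8) + "1" + "1" + "0" + "0"
= to_binary(4) + "0" + "1" + "1" + "0" + "0"
= to_binary(2) + "0" + "0" + "1" + "1" + "0" + "0"
= to_binary(1) + "0" + "0" + "0" + "1" + "1" + "0" + "0"
= "1" + "0" + "0" + "0" + "1" + "1" + "0" + "0"
= "10001100"


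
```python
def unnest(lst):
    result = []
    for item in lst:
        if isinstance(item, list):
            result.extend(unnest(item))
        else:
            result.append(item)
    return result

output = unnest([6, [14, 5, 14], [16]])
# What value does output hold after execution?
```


unnest([6, [14, 5, 14], [16]])
Processing each element:
  6 is not a list -> append 6
  [14, 5, 14] is a list -> unnest recursively -> [14, 5, 14]
  [16] is a list -> unnest recursively -> [16]
= [6, 14, 5, 14, 16]


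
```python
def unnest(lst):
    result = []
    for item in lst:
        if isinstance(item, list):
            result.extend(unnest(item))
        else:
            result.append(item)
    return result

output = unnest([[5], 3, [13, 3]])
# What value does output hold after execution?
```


unnest([[5], 3, [13, 3]])
Processing each element:
  [5] is a list -> unnest recursively -> [5]
  3 is not a list -> append 3
  [13, 3] is a list -> unnest recursively -> [13, 3]
= [5, 3, 13, 3]


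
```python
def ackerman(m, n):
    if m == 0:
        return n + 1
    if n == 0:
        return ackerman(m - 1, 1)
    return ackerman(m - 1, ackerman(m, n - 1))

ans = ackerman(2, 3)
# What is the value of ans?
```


ackerman(2, 3)
= ackerman(1, ackerman(2, 2))
First compute ackerman(2, 2) = 7
= ackerman(1, 7)
= 9


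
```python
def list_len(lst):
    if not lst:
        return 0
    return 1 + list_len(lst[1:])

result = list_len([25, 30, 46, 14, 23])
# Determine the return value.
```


list_len([25, 30, 46, 14, 23])
= 1 + list_len([30, 46, 14, 23])
= 1 + 1 + list_len([46, 14, 23])
= 1 + 1 + 1 + list_len([14, 23])
= 1 + 1 + 1 + 1 + list_len([23])
= 1 + 1 + 1 + 1 + 1 + list_len([])
= 1 + 1 + 1 + 1 + 1 + 0
= 5


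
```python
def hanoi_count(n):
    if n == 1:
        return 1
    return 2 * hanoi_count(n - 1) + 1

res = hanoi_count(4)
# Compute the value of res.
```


hanoi_count(4)
= 2 * hanoi_count(3) + 1
= 2 * (2 * hanoi_count(2) + 1) + 1
= 2 * (2 * (2 * hanoi_count(1) + 1) + 1) + 1
Now compute bottom-up:
hanoi_count(1) = 1
hanoi_count(2) = 2 * 1 + 1 = 3
hanoi_count(3) = 2 * 3 + 1 = 7
hanoi_count(4) = 2 * 7 + 1 = 15
= 15


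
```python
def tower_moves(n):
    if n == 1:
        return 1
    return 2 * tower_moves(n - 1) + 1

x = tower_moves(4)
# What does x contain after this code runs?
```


tower_moves(4)
= 2 * tower_moves(3) + 1
= 2 * (2 * tower_moves(2) + 1) + 1
= 2 * (2 * (2 * tower_moves(1) + 1) + 1) + 1
Now compute bottom-up:
tower_moves(1) = 1
tower_moves(2) = 2 * 1 + 1 = 3
tower_moves(3) = 2 * 3 + 1 = 7
tower_moves(4) = 2 * 7 + 1 = 15
= 15


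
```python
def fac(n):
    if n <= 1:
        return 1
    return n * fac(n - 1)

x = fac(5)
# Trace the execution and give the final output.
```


fac(5)
= 5 * fac(4)
= 5 * 4 * fac(3)
= 5 * 4 * 3 * fac(2)
= 5 * 4 * 3 * 2 * fac(1)
= 5 * 4 * 3 * 2 * 1
= 120


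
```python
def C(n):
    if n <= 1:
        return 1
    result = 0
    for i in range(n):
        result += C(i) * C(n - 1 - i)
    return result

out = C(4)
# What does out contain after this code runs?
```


C(4)
= sum of C(i) * C(4-1-i) for i in 0..3
First compute sub-values bottom-up:
  C(0) = 1, C(1) = 1
  C(2) = 1*1 + 1*1 = 2
  C(3) = 1*2 + 1*1 + 2*1 = 5
Now C(4):
  C(0)*C(3) = 1*5 = 5
  C(1)*C(2) = 1*2 = 2
  C(2)*C(1) = 2*1 = 2
  C(3)*C(0) = 5*1 = 5
= 5 + 2 + 2 + 5
= 14


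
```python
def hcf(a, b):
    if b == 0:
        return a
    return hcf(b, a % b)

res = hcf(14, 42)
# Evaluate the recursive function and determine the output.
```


hcf(14, 42)
= hcf(42, 14 % 42) = hcf(42, 14)
= hcf(14, 42 % 14) = hcf(14, 0)
b == 0, return a = 14


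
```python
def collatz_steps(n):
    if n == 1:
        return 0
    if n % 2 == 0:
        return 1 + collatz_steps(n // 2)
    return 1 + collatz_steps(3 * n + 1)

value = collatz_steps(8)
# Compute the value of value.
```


collatz_steps(8)
8 is even -> collatz_steps(4)
4 is even -> collatz_steps(2)
2 is even -> collatz_steps(1)
Reached 1 after 3 steps
= 3


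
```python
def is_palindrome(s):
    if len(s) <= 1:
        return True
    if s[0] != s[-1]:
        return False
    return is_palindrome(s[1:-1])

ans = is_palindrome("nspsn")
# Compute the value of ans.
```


is_palindrome("nspsn")
"nspsn": s[0]='n' == s[-1]='n' -> is_palindrome("sps")
"sps": s[0]='s' == s[-1]='s' -> is_palindrome("p")
"p": len <= 1 -> True
= True


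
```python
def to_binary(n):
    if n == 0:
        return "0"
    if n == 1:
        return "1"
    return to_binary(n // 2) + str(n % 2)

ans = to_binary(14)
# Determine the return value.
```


to_binary(14)
= to_binary(7) + "0"
= to_binary(3) + "1" + "0"
= to_binary(1) + "1" + "1" + "0"
= "1" + "1" + "1" + "0"
= "1110"


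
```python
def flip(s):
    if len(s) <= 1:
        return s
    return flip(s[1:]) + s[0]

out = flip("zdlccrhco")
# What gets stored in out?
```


flip("zdlccrhco")
= flip("dlccrhco") + "z"
= flip("lccrhco") + "d" + "z"
= flip("ccrhco") + "l" + "d" + "z"
= flip("crhco") + "c" + "l" + "d" + "z"
= flip("rhco") + "c" + "c" + "l" + "d" + "z"
= flip("hco") + "r" + "c" + "c" + "l" + "d" + "z"
= flip("co") + "h" + "r" + "c" + "c" + "l" + "d" + "z"
= flip("o") + "c" + "h" + "r" + "c" + "c" + "l" + "d" + "z"
= "o" + "c" + "h" + "r" + "c" + "c" + "l" + "d" + "z"
= "ochrccldz"


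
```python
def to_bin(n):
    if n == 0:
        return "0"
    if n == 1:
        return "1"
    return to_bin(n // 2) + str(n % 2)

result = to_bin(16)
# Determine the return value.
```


to_bin(16)
= to_bin(8) + "0"
= to_bin(4) + "0" + "0"
= to_bin(2) + "0" + "0" + "0"
= to_bin(1) + "0" + "0" + "0" + "0"
= "1" + "0" + "0" + "0" + "0"
= "10000"


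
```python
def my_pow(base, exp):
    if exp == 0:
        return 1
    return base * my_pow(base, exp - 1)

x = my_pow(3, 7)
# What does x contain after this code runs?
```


my_pow(3, 7)
= 3 * my_pow(3, 6)
= 3 * 3 * my_pow(3, 5)
= 3 * 3 * 3 * my_pow(3, 4)
= 3 * 3 * 3 * 3 * my_pow(3, 3)
= 3 * 3 * 3 * 3 * 3 * my_pow(3, 2)
= 3 * 3 * 3 * 3 * 3 * 3 * my_pow(3, 1)
= 3 * 3 * 3 * 3 * 3 * 3 * 3 * my_pow(3, 0)
= 3 * 3 * 3 * 3 * 3 * 3 * 3 * 1
= 2187


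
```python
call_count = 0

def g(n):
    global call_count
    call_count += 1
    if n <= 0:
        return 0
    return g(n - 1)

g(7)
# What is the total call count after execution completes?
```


g(7) calls g(6) calls ... calls g(0)
Total calls: 7 + 1 (for base case) = 8


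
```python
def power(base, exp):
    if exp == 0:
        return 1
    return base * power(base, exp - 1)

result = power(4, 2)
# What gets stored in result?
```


power(4, 2)
= 4 * power(4, 1)
= 4 * 4 * power(4, 0)
= 4 * 4 * 1
= 16


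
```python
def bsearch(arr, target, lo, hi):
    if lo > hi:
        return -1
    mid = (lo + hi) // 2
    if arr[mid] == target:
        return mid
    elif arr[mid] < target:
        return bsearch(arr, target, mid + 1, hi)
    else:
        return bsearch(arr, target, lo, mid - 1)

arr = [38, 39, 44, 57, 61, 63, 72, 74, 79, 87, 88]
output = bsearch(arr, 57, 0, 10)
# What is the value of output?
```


bsearch(arr, 57, 0, 10)
lo=0, hi=10, mid=5, arr[mid]=63
63 > 57, search left half
lo=0, hi=4, mid=2, arr[mid]=44
44 < 57, search right half
lo=3, hi=4, mid=3, arr[mid]=57
arr[3] == 57, found at index 3
= 3


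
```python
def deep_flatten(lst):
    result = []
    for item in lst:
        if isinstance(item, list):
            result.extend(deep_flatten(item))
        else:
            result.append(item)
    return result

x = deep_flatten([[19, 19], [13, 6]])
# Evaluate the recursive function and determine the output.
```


deep_flatten([[19, 19], [13, 6]])
Processing each element:
  [19, 19] is a list -> deep_flatten recursively -> [19, 19]
  [13, 6] is a list -> deep_flatten recursively -> [13, 6]
= [19, 19, 13, 6]


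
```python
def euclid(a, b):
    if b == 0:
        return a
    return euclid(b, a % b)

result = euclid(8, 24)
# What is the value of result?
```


euclid(8, 24)
= euclid(24, 8 % 24) = euclid(24, 8)
= euclid(8, 24 % 8) = euclid(8, 0)
b == 0, return a = 8


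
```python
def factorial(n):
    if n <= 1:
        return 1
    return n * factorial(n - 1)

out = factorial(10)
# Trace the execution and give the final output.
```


factorial(10)
= 10 * factorial(9)
= 10 * 9 * factorial(8)
= 10 * 9 * 8 * factorial(7)
= 10 * 9 * 8 * 7 * factorial(6)
= 10 * 9 * 8 * 7 * 6 * factorial(5)
= 10 * 9 * 8 * 7 * 6 * 5 * factorial(4)
= 10 * 9 * 8 * 7 * 6 * 5 * 4 * factorial(3)
= 10 * 9 * 8 * 7 * 6 * 5 * 4 * 3 * factorial(2)
= 10 * 9 * 8 * 7 * 6 * 5 * 4 * 3 * 2 * factorial(1)
= 10 * 9 * 8 * 7 * 6 * 5 * 4 * 3 * 2 * 1
= 3628800


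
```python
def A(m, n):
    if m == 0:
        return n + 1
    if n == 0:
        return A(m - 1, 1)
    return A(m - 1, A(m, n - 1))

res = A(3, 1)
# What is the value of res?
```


A(3, 1)
= A(2, A(3, 0))
First compute A(3, 0) = 5
= A(2, 5)
= 13


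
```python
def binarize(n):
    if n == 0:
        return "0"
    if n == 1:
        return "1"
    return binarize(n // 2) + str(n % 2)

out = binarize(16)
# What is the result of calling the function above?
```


binarize(16)
= binarize(8) + "0"
= binarize(4) + "0" + "0"
= binarize(2) + "0" + "0" + "0"
= binarize(1) + "0" + "0" + "0" + "0"
= "1" + "0" + "0" + "0" + "0"
= "10000"


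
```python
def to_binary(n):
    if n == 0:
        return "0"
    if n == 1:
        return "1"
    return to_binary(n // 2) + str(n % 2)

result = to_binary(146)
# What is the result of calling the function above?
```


to_binary(146)
= to_binary(73) + "0"
= to_binary(36) + "1" + "0"
= to_binary(18) + "0" + "1" + "0"
= to_binary(9) + "0" + "0" + "1" + "0"
= to_binary(4) + "1" + "0" + "0" + "1" + "0"
= to_binary(2) + "0" + "1" + "0" + "0" + "1" + "0"
= to_binary(1) + "0" + "0" + "1" + "0" + "0" + "1" + "0"
= "1" + "0" + "0" + "1" + "0" + "0" + "1" + "0"
= "10010010"


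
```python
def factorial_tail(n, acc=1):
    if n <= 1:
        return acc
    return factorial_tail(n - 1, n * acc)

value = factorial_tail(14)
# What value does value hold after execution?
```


factorial_tail(14, 1)
= factorial_tail(13, 14 * 1) = factorial_tail(13, 14)
= factorial_tail(12, 13 * 14) = factorial_tail(12, 182)
= factorial_tail(11, 12 * 182) = factorial_tail(11, 2184)
= factorial_tail(10, 11 * 2184) = factorial_tail(10, 24024)
= factorial_tail(9, 10 * 24024) = factorial_tail(9, 240240)
= factorial_tail(8, 9 * 240240) = factorial_tail(8, 2162160)
= factorial_tail(7, 8 * 2162160) = factorial_tail(7, 17297280)
= factorial_tail(6, 7 * 17297280) = factorial_tail(6, 121080960)
= factorial_tail(5, 6 * 121080960) = factorial_tail(5, 726485760)
= factorial_tail(4, 5 * 726485760) = factorial_tail(4, 3632428800)
= factorial_tail(3, 4 * 3632428800) = factorial_tail(3, 14529715200)
= factorial_tail(2, 3 * 14529715200) = factorial_tail(2, 43589145600)
= factorial_tail(1, 2 * 43589145600) = factorial_tail(1, 87178291200)
n <= 1, return acc = 87178291200


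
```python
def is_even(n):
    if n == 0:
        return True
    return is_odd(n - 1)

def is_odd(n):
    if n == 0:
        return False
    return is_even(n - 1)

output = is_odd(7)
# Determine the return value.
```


is_odd(7)
= is_even(6)
= is_odd(5)
= is_even(4)
= is_odd(3)
= is_even(2)
= is_odd(1)
= is_even(0)
n == 0: return True
= True


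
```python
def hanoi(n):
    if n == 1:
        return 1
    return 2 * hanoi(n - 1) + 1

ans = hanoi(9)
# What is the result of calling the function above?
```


hanoi(9)
= 2 * hanoi(8) + 1
= 2 * (2 * hanoi(7) + 1) + 1
= 2 * (2 * (2 * hanoi(6) + 1) + 1) + 1
= 2 * (2 * (2 * (2 * hanoi(5) + 1) + 1) + 1) + 1
= 2 * (2 * (2 * (2 * (2 * hanoi(4) + 1) + 1) + 1) + 1) + 1
= 2 * (2 * (2 * (2 * (2 * (2 * hanoi(3) + 1) + 1) + 1) + 1) + 1) + 1
= 2 * (2 * (2 * (2 * (2 * (2 * (2 * hanoi(2) + 1) + 1) + 1) + 1) + 1) + 1) + 1
= 2 * (2 * (2 * (2 * (2 * (2 * (2 * (2 * hanoi(1) + 1) + 1) + 1) + 1) + 1) + 1) + 1) + 1
Now compute bottom-up:
hanoi(1) = 1
hanoi(2) = 2 * 1 + 1 = 3
hanoi(3) = 2 * 3 + 1 = 7
hanoi(4) = 2 * 7 + 1 = 15
hanoi(5) = 2 * 15 + 1 = 31
hanoi(6) = 2 * 31 + 1 = 63
hanoi(7) = 2 * 63 + 1 = 127
hanoi(8) = 2 * 127 + 1 = 255
hanoi(9) = 2 * 255 + 1 = 511
= 511


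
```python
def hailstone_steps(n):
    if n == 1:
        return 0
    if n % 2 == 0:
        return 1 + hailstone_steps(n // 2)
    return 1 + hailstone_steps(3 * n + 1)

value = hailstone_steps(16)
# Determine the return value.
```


hailstone_steps(16)
16 is even -> hailstone_steps(8)
8 is even -> hailstone_steps(4)
4 is even -> hailstone_steps(2)
2 is even -> hailstone_steps(1)
Reached 1 after 4 steps
= 4


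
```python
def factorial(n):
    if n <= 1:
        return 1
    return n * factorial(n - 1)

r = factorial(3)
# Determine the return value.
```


factorial(3)
= 3 * factorial(2)
= 3 * 2 * factorial(1)
= 3 * 2 * 1
= 6


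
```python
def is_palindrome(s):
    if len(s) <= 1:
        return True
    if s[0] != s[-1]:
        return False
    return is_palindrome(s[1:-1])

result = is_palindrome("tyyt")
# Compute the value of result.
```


is_palindrome("tyyt")
"tyyt": s[0]='t' == s[-1]='t' -> is_palindrome("yy")
"yy": s[0]='y' == s[-1]='y' -> is_palindrome("")
"": len <= 1 -> True
= True


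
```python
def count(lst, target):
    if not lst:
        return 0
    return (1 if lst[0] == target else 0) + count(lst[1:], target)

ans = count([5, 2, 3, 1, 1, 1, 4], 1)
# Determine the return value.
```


count([5, 2, 3, 1, 1, 1, 4], 1)
lst[0]=5 != 1: 0 + count([2, 3, 1, 1, 1, 4], 1)
lst[0]=2 != 1: 0 + count([3, 1, 1, 1, 4], 1)
lst[0]=3 != 1: 0 + count([1, 1, 1, 4], 1)
lst[0]=1 == 1: 1 + count([1, 1, 4], 1)
lst[0]=1 == 1: 1 + count([1, 4], 1)
lst[0]=1 == 1: 1 + count([4], 1)
lst[0]=4 != 1: 0 + count([], 1)
= 3


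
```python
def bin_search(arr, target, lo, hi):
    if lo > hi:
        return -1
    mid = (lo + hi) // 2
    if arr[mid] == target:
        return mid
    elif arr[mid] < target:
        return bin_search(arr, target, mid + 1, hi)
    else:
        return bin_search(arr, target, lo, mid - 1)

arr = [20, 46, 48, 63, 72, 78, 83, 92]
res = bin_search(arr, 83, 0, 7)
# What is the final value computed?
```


bin_search(arr, 83, 0, 7)
lo=0, hi=7, mid=3, arr[mid]=63
63 < 83, search right half
lo=4, hi=7, mid=5, arr[mid]=78
78 < 83, search right half
lo=6, hi=7, mid=6, arr[mid]=83
arr[6] == 83, found at index 6
= 6


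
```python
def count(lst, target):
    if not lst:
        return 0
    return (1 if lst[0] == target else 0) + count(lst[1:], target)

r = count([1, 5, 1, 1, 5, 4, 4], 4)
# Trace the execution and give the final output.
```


count([1, 5, 1, 1, 5, 4, 4], 4)
lst[0]=1 != 4: 0 + count([5, 1, 1, 5, 4, 4], 4)
lst[0]=5 != 4: 0 + count([1, 1, 5, 4, 4], 4)
lst[0]=1 != 4: 0 + count([1, 5, 4, 4], 4)
lst[0]=1 != 4: 0 + count([5, 4, 4], 4)
lst[0]=5 != 4: 0 + count([4, 4], 4)
lst[0]=4 == 4: 1 + count([4], 4)
lst[0]=4 == 4: 1 + count([], 4)
= 2


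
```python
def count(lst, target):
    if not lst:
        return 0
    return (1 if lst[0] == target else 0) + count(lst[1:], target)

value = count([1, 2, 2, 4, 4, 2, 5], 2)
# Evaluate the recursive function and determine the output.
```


count([1, 2, 2, 4, 4, 2, 5], 2)
lst[0]=1 != 2: 0 + count([2, 2, 4, 4, 2, 5], 2)
lst[0]=2 == 2: 1 + count([2, 4, 4, 2, 5], 2)
lst[0]=2 == 2: 1 + count([4, 4, 2, 5], 2)
lst[0]=4 != 2: 0 + count([4, 2, 5], 2)
lst[0]=4 != 2: 0 + count([2, 5], 2)
lst[0]=2 == 2: 1 + count([5], 2)
lst[0]=5 != 2: 0 + count([], 2)
= 3


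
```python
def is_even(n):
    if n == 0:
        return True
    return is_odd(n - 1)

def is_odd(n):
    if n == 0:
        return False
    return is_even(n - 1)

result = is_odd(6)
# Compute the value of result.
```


is_odd(6)
= is_even(5)
= is_odd(4)
= is_even(3)
= is_odd(2)
= is_even(1)
= is_odd(0)
n == 0: return False
= False


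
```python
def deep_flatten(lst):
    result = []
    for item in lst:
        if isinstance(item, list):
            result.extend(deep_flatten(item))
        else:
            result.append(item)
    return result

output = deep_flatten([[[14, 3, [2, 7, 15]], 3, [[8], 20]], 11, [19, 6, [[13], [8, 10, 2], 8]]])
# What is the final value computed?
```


deep_flatten([[[14, 3, [2, 7, 15]], 3, [[8], 20]], 11, [19, 6, [[13], [8, 10, 2], 8]]])
Processing each element:
  [[14, 3, [2, 7, 15]], 3, [[8], 20]] is a list -> deep_flatten recursively -> [14, 3, 2, 7, 15, 3, 8, 20]
  11 is not a list -> append 11
  [19, 6, [[13], [8, 10, 2], 8]] is a list -> deep_flatten recursively -> [19, 6, 13, 8, 10, 2, 8]
= [14, 3, 2, 7, 15, 3, 8, 20, 11, 19, 6, 13, 8, 10, 2, 8]


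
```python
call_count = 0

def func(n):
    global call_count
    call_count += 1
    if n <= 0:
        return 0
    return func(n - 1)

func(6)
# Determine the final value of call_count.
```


func(6) calls func(5) calls ... calls func(0)
Total calls: 6 + 1 (for base case) = 7


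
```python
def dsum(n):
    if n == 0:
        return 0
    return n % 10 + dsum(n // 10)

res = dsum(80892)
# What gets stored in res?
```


dsum(80892)
= 2 + dsum(8089)
= 2 + 9 + dsum(808)
= 2 + 9 + 8 + dsum(80)
= 2 + 9 + 8 + 0 + dsum(8)
= 2 + 9 + 8 + 0 + 8 + dsum(0)
= 2 + 9 + 8 + 0 + 8 + 0
= 27


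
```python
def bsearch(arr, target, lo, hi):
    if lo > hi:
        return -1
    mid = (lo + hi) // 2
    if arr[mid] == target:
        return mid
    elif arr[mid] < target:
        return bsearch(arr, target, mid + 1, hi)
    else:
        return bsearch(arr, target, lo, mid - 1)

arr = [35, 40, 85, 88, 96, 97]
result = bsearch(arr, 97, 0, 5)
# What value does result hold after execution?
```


bsearch(arr, 97, 0, 5)
lo=0, hi=5, mid=2, arr[mid]=85
85 < 97, search right half
lo=3, hi=5, mid=4, arr[mid]=96
96 < 97, search right half
lo=5, hi=5, mid=5, arr[mid]=97
arr[5] == 97, found at index 5
= 5


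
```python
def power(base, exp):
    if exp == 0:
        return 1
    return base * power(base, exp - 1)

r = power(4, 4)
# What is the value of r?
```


power(4, 4)
= 4 * power(4, 3)
= 4 * 4 * power(4, 2)
= 4 * 4 * 4 * power(4, 1)
= 4 * 4 * 4 * 4 * power(4, 0)
= 4 * 4 * 4 * 4 * 1
= 256


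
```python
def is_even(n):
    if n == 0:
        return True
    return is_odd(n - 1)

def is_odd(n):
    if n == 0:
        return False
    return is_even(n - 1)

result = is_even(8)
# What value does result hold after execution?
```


is_even(8)
= is_odd(7)
= is_even(6)
= is_odd(5)
= is_even(4)
= is_odd(3)
= is_even(2)
= is_odd(1)
= is_even(0)
n == 0: return True
= True


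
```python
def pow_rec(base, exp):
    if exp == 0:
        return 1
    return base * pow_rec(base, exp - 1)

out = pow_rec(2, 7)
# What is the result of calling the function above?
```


pow_rec(2, 7)
= 2 * pow_rec(2, 6)
= 2 * 2 * pow_rec(2, 5)
= 2 * 2 * 2 * pow_rec(2, 4)
= 2 * 2 * 2 * 2 * pow_rec(2, 3)
= 2 * 2 * 2 * 2 * 2 * pow_rec(2, 2)
= 2 * 2 * 2 * 2 * 2 * 2 * pow_rec(2, 1)
= 2 * 2 * 2 * 2 * 2 * 2 * 2 * pow_rec(2, 0)
= 2 * 2 * 2 * 2 * 2 * 2 * 2 * 1
= 128


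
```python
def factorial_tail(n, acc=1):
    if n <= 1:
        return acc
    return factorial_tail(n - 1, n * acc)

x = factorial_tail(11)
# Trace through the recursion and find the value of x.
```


factorial_tail(11, 1)
= factorial_tail(10, 11 * 1) = factorial_tail(10, 11)
= factorial_tail(9, 10 * 11) = factorial_tail(9, 110)
= factorial_tail(8, 9 * 110) = factorial_tail(8, 990)
= factorial_tail(7, 8 * 990) = factorial_tail(7, 7920)
= factorial_tail(6, 7 * 7920) = factorial_tail(6, 55440)
= factorial_tail(5, 6 * 55440) = factorial_tail(5, 332640)
= factorial_tail(4, 5 * 332640) = factorial_tail(4, 1663200)
= factorial_tail(3, 4 * 1663200) = factorial_tail(3, 6652800)
= factorial_tail(2, 3 * 6652800) = factorial_tail(2, 19958400)
= factorial_tail(1, 2 * 19958400) = factorial_tail(1, 39916800)
n <= 1, return acc = 39916800


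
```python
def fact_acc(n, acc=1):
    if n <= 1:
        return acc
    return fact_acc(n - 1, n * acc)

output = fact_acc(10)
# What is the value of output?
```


fact_acc(10, 1)
= fact_acc(9, 10 * 1) = fact_acc(9, 10)
= fact_acc(8, 9 * 10) = fact_acc(8, 90)
= fact_acc(7, 8 * 90) = fact_acc(7, 720)
= fact_acc(6, 7 * 720) = fact_acc(6, 5040)
= fact_acc(5, 6 * 5040) = fact_acc(5, 30240)
= fact_acc(4, 5 * 30240) = fact_acc(4, 151200)
= fact_acc(3, 4 * 151200) = fact_acc(3, 604800)
= fact_acc(2, 3 * 604800) = fact_acc(2, 1814400)
= fact_acc(1, 2 * 1814400) = fact_acc(1, 3628800)
n <= 1, return acc = 3628800
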